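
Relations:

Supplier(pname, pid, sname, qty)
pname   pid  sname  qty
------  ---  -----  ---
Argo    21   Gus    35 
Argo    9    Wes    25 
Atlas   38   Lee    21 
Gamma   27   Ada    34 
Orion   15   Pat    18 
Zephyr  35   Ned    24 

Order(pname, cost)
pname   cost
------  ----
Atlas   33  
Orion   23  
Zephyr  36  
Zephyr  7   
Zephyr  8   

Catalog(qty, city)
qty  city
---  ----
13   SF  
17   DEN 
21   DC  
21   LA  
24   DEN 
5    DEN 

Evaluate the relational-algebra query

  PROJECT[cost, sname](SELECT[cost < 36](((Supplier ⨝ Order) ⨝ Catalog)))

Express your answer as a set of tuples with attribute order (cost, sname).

Natural join on pname: {(Atlas, 38, Lee, 21, 33), (Orion, 15, Pat, 18, 23), (Zephyr, 35, Ned, 24, 36), (Zephyr, 35, Ned, 24, 7), (Zephyr, 35, Ned, 24, 8)}
Natural join on qty: {(Atlas, 38, Lee, 21, 33, DC), (Atlas, 38, Lee, 21, 33, LA), (Zephyr, 35, Ned, 24, 36, DEN), (Zephyr, 35, Ned, 24, 7, DEN), (Zephyr, 35, Ned, 24, 8, DEN)}
σ[cost < 36]: keep tuples satisfying cost < 36 → {(Atlas, 38, Lee, 21, 33, DC), (Atlas, 38, Lee, 21, 33, LA), (Zephyr, 35, Ned, 24, 7, DEN), (Zephyr, 35, Ned, 24, 8, DEN)}
π_{cost, sname} gives {(33, Lee), (7, Ned), (8, Ned)} (1 duplicate(s) eliminated).

{(33, Lee), (7, Ned), (8, Ned)}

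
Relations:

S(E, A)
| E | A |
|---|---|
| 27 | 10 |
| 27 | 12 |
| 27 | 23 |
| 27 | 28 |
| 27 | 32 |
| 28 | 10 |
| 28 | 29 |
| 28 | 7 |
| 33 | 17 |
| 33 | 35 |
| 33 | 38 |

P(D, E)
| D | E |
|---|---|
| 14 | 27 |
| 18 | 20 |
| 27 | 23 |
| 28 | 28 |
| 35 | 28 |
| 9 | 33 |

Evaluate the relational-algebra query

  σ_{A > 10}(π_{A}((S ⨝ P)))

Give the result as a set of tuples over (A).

{12, 17, 23, 28, 29, 32, 35, 38}

Joining S and P on E yields {(27, 10, 14), (27, 12, 14), (27, 23, 14), (27, 28, 14), (27, 32, 14), (28, 10, 28), (28, 10, 35), (28, 29, 28), (28, 29, 35), (28, 7, 28), (28, 7, 35), (33, 17, 9), (33, 35, 9), (33, 38, 9)}.
Projecting to A (4 duplicate(s) eliminated): {10, 12, 17, 23, 28, 29, 32, 35, 38, 7}
Apply σ_{A > 10}; surviving tuples: {12, 17, 23, 28, 29, 32, 35, 38}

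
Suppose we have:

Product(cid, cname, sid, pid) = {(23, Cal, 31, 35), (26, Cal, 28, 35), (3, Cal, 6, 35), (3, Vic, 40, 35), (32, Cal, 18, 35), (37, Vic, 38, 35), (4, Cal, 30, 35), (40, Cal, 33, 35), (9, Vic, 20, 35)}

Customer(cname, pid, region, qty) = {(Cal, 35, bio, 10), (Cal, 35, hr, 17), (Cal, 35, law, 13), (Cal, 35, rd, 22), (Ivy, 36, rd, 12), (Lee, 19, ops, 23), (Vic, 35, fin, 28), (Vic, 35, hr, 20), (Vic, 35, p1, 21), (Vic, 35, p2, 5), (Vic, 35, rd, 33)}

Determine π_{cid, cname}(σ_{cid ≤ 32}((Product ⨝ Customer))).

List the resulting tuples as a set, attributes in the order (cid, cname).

Joining Product and Customer on cname, pid yields {(23, Cal, 31, 35, bio, 10), (23, Cal, 31, 35, hr, 17), (23, Cal, 31, 35, law, 13), (23, Cal, 31, 35, rd, 22), (26, Cal, 28, 35, bio, 10), (26, Cal, 28, 35, hr, 17), (26, Cal, 28, 35, law, 13), (26, Cal, 28, 35, rd, 22), (3, Cal, 6, 35, bio, 10), (3, Cal, 6, 35, hr, 17), (3, Cal, 6, 35, law, 13), (3, Cal, 6, 35, rd, 22), (3, Vic, 40, 35, fin, 28), (3, Vic, 40, 35, hr, 20), (3, Vic, 40, 35, p1, 21), (3, Vic, 40, 35, p2, 5), (3, Vic, 40, 35, rd, 33), (32, Cal, 18, 35, bio, 10), (32, Cal, 18, 35, hr, 17), (32, Cal, 18, 35, law, 13), (32, Cal, 18, 35, rd, 22), (37, Vic, 38, 35, fin, 28), (37, Vic, 38, 35, hr, 20), (37, Vic, 38, 35, p1, 21), (37, Vic, 38, 35, p2, 5), (37, Vic, 38, 35, rd, 33), (4, Cal, 30, 35, bio, 10), (4, Cal, 30, 35, hr, 17), (4, Cal, 30, 35, law, 13), (4, Cal, 30, 35, rd, 22), (40, Cal, 33, 35, bio, 10), (40, Cal, 33, 35, hr, 17), (40, Cal, 33, 35, law, 13), (40, Cal, 33, 35, rd, 22), (9, Vic, 20, 35, fin, 28), (9, Vic, 20, 35, hr, 20), (9, Vic, 20, 35, p1, 21), (9, Vic, 20, 35, p2, 5), (9, Vic, 20, 35, rd, 33)}.
Filtering on cid ≤ 32 leaves {(23, Cal, 31, 35, bio, 10), (23, Cal, 31, 35, hr, 17), (23, Cal, 31, 35, law, 13), (23, Cal, 31, 35, rd, 22), (26, Cal, 28, 35, bio, 10), (26, Cal, 28, 35, hr, 17), (26, Cal, 28, 35, law, 13), (26, Cal, 28, 35, rd, 22), (3, Cal, 6, 35, bio, 10), (3, Cal, 6, 35, hr, 17), (3, Cal, 6, 35, law, 13), (3, Cal, 6, 35, rd, 22), (3, Vic, 40, 35, fin, 28), (3, Vic, 40, 35, hr, 20), (3, Vic, 40, 35, p1, 21), (3, Vic, 40, 35, p2, 5), (3, Vic, 40, 35, rd, 33), (32, Cal, 18, 35, bio, 10), (32, Cal, 18, 35, hr, 17), (32, Cal, 18, 35, law, 13), (32, Cal, 18, 35, rd, 22), (4, Cal, 30, 35, bio, 10), (4, Cal, 30, 35, hr, 17), (4, Cal, 30, 35, law, 13), (4, Cal, 30, 35, rd, 22), (9, Vic, 20, 35, fin, 28), (9, Vic, 20, 35, hr, 20), (9, Vic, 20, 35, p1, 21), (9, Vic, 20, 35, p2, 5), (9, Vic, 20, 35, rd, 33)}.
π_{cid, cname} gives {(23, Cal), (26, Cal), (3, Cal), (3, Vic), (32, Cal), (4, Cal), (9, Vic)} (23 duplicate(s) eliminated).

{(23, Cal), (26, Cal), (3, Cal), (3, Vic), (32, Cal), (4, Cal), (9, Vic)}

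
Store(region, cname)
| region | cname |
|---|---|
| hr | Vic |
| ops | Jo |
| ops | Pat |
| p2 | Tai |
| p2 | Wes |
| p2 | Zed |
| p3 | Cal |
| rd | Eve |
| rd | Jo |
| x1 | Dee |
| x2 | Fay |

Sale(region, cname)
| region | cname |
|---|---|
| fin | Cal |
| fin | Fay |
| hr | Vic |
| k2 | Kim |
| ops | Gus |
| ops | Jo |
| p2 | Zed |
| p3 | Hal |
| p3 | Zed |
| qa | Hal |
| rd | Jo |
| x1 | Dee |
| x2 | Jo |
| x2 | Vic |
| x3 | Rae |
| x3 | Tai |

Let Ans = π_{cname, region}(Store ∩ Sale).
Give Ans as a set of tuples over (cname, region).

Taking the intersection: {(hr, Vic), (ops, Jo), (p2, Zed), (rd, Jo), (x1, Dee)}
Projecting to cname, region: {(Dee, x1), (Jo, ops), (Jo, rd), (Vic, hr), (Zed, p2)}

{(Dee, x1), (Jo, ops), (Jo, rd), (Vic, hr), (Zed, p2)}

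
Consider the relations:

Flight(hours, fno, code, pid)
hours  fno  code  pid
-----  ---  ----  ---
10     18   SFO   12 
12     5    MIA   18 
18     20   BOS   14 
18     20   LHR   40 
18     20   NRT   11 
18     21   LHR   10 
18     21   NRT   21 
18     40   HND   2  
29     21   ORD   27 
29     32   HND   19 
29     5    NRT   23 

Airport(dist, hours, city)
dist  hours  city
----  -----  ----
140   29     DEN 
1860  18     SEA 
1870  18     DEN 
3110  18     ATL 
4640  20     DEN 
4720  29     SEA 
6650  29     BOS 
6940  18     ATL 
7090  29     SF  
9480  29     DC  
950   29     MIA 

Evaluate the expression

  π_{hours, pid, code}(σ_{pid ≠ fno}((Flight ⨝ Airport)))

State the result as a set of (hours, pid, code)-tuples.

{(18, 10, LHR), (18, 11, NRT), (18, 14, BOS), (18, 2, HND), (18, 40, LHR), (29, 19, HND), (29, 23, NRT), (29, 27, ORD)}

Joining Flight and Airport on hours yields {(18, 20, BOS, 14, 1860, SEA), (18, 20, BOS, 14, 1870, DEN), (18, 20, BOS, 14, 3110, ATL), (18, 20, BOS, 14, 6940, ATL), (18, 20, LHR, 40, 1860, SEA), (18, 20, LHR, 40, 1870, DEN), (18, 20, LHR, 40, 3110, ATL), (18, 20, LHR, 40, 6940, ATL), (18, 20, NRT, 11, 1860, SEA), (18, 20, NRT, 11, 1870, DEN), (18, 20, NRT, 11, 3110, ATL), (18, 20, NRT, 11, 6940, ATL), (18, 21, LHR, 10, 1860, SEA), (18, 21, LHR, 10, 1870, DEN), (18, 21, LHR, 10, 3110, ATL), (18, 21, LHR, 10, 6940, ATL), (18, 21, NRT, 21, 1860, SEA), (18, 21, NRT, 21, 1870, DEN), (18, 21, NRT, 21, 3110, ATL), (18, 21, NRT, 21, 6940, ATL), (18, 40, HND, 2, 1860, SEA), (18, 40, HND, 2, 1870, DEN), (18, 40, HND, 2, 3110, ATL), (18, 40, HND, 2, 6940, ATL), (29, 21, ORD, 27, 140, DEN), (29, 21, ORD, 27, 4720, SEA), (29, 21, ORD, 27, 6650, BOS), (29, 21, ORD, 27, 7090, SF), (29, 21, ORD, 27, 9480, DC), (29, 21, ORD, 27, 950, MIA), (29, 32, HND, 19, 140, DEN), (29, 32, HND, 19, 4720, SEA), (29, 32, HND, 19, 6650, BOS), (29, 32, HND, 19, 7090, SF), (29, 32, HND, 19, 9480, DC), (29, 32, HND, 19, 950, MIA), (29, 5, NRT, 23, 140, DEN), (29, 5, NRT, 23, 4720, SEA), (29, 5, NRT, 23, 6650, BOS), (29, 5, NRT, 23, 7090, SF), (29, 5, NRT, 23, 9480, DC), (29, 5, NRT, 23, 950, MIA)}.
Apply σ_{pid ≠ fno}; surviving tuples: {(18, 20, BOS, 14, 1860, SEA), (18, 20, BOS, 14, 1870, DEN), (18, 20, BOS, 14, 3110, ATL), (18, 20, BOS, 14, 6940, ATL), (18, 20, LHR, 40, 1860, SEA), (18, 20, LHR, 40, 1870, DEN), (18, 20, LHR, 40, 3110, ATL), (18, 20, LHR, 40, 6940, ATL), (18, 20, NRT, 11, 1860, SEA), (18, 20, NRT, 11, 1870, DEN), (18, 20, NRT, 11, 3110, ATL), (18, 20, NRT, 11, 6940, ATL), (18, 21, LHR, 10, 1860, SEA), (18, 21, LHR, 10, 1870, DEN), (18, 21, LHR, 10, 3110, ATL), (18, 21, LHR, 10, 6940, ATL), (18, 40, HND, 2, 1860, SEA), (18, 40, HND, 2, 1870, DEN), (18, 40, HND, 2, 3110, ATL), (18, 40, HND, 2, 6940, ATL), (29, 21, ORD, 27, 140, DEN), (29, 21, ORD, 27, 4720, SEA), (29, 21, ORD, 27, 6650, BOS), (29, 21, ORD, 27, 7090, SF), (29, 21, ORD, 27, 9480, DC), (29, 21, ORD, 27, 950, MIA), (29, 32, HND, 19, 140, DEN), (29, 32, HND, 19, 4720, SEA), (29, 32, HND, 19, 6650, BOS), (29, 32, HND, 19, 7090, SF), (29, 32, HND, 19, 9480, DC), (29, 32, HND, 19, 950, MIA), (29, 5, NRT, 23, 140, DEN), (29, 5, NRT, 23, 4720, SEA), (29, 5, NRT, 23, 6650, BOS), (29, 5, NRT, 23, 7090, SF), (29, 5, NRT, 23, 9480, DC), (29, 5, NRT, 23, 950, MIA)}
π_{hours, pid, code} gives {(18, 10, LHR), (18, 11, NRT), (18, 14, BOS), (18, 2, HND), (18, 40, LHR), (29, 19, HND), (29, 23, NRT), (29, 27, ORD)} (30 duplicate(s) eliminated).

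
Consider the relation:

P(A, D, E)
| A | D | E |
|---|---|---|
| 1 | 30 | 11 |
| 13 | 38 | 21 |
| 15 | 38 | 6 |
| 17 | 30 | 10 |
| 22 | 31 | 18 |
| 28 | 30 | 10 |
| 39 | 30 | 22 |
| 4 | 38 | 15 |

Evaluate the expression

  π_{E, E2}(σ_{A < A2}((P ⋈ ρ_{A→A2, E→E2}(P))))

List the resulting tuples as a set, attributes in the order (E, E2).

{(10, 10), (10, 22), (11, 10), (11, 22), (15, 21), (15, 6), (21, 6)}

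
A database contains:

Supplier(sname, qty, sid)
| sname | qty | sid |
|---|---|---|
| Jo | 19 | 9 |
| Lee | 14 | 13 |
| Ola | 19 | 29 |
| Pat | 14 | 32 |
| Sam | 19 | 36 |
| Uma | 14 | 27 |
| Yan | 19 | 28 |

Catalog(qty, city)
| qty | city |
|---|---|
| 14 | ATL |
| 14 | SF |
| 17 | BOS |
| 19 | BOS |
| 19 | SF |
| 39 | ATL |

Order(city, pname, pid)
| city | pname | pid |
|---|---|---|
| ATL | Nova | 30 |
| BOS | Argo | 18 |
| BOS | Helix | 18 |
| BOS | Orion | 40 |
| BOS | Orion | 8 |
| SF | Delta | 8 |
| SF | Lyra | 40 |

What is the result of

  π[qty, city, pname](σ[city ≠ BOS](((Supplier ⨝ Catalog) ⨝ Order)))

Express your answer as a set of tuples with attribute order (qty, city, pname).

Natural join on qty: {(Jo, 19, 9, BOS), (Jo, 19, 9, SF), (Lee, 14, 13, ATL), (Lee, 14, 13, SF), (Ola, 19, 29, BOS), (Ola, 19, 29, SF), (Pat, 14, 32, ATL), (Pat, 14, 32, SF), (Sam, 19, 36, BOS), (Sam, 19, 36, SF), (Uma, 14, 27, ATL), (Uma, 14, 27, SF), (Yan, 19, 28, BOS), (Yan, 19, 28, SF)}
Natural join on city: {(Jo, 19, 9, BOS, Argo, 18), (Jo, 19, 9, BOS, Helix, 18), (Jo, 19, 9, BOS, Orion, 40), (Jo, 19, 9, BOS, Orion, 8), (Jo, 19, 9, SF, Delta, 8), (Jo, 19, 9, SF, Lyra, 40), (Lee, 14, 13, ATL, Nova, 30), (Lee, 14, 13, SF, Delta, 8), (Lee, 14, 13, SF, Lyra, 40), (Ola, 19, 29, BOS, Argo, 18), (Ola, 19, 29, BOS, Helix, 18), (Ola, 19, 29, BOS, Orion, 40), (Ola, 19, 29, BOS, Orion, 8), (Ola, 19, 29, SF, Delta, 8), (Ola, 19, 29, SF, Lyra, 40), (Pat, 14, 32, ATL, Nova, 30), (Pat, 14, 32, SF, Delta, 8), (Pat, 14, 32, SF, Lyra, 40), (Sam, 19, 36, BOS, Argo, 18), (Sam, 19, 36, BOS, Helix, 18), (Sam, 19, 36, BOS, Orion, 40), (Sam, 19, 36, BOS, Orion, 8), (Sam, 19, 36, SF, Delta, 8), (Sam, 19, 36, SF, Lyra, 40), (Uma, 14, 27, ATL, Nova, 30), (Uma, 14, 27, SF, Delta, 8), (Uma, 14, 27, SF, Lyra, 40), (Yan, 19, 28, BOS, Argo, 18), (Yan, 19, 28, BOS, Helix, 18), (Yan, 19, 28, BOS, Orion, 40), (Yan, 19, 28, BOS, Orion, 8), (Yan, 19, 28, SF, Delta, 8), (Yan, 19, 28, SF, Lyra, 40)}
Selection city ≠ BOS: {(Jo, 19, 9, SF, Delta, 8), (Jo, 19, 9, SF, Lyra, 40), (Lee, 14, 13, ATL, Nova, 30), (Lee, 14, 13, SF, Delta, 8), (Lee, 14, 13, SF, Lyra, 40), (Ola, 19, 29, SF, Delta, 8), (Ola, 19, 29, SF, Lyra, 40), (Pat, 14, 32, ATL, Nova, 30), (Pat, 14, 32, SF, Delta, 8), (Pat, 14, 32, SF, Lyra, 40), (Sam, 19, 36, SF, Delta, 8), (Sam, 19, 36, SF, Lyra, 40), (Uma, 14, 27, ATL, Nova, 30), (Uma, 14, 27, SF, Delta, 8), (Uma, 14, 27, SF, Lyra, 40), (Yan, 19, 28, SF, Delta, 8), (Yan, 19, 28, SF, Lyra, 40)}
Projecting to qty, city, pname (12 duplicate(s) eliminated): {(14, ATL, Nova), (14, SF, Delta), (14, SF, Lyra), (19, SF, Delta), (19, SF, Lyra)}

{(14, ATL, Nova), (14, SF, Delta), (14, SF, Lyra), (19, SF, Delta), (19, SF, Lyra)}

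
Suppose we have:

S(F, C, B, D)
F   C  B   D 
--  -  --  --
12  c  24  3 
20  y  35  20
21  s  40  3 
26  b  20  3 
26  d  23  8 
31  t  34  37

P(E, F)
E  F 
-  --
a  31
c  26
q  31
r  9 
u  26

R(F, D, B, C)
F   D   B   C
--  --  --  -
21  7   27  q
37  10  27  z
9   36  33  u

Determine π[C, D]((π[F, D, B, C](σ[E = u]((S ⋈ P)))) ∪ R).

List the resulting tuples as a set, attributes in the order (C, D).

Joining S and P on F yields {(26, b, 20, 3, c), (26, b, 20, 3, u), (26, d, 23, 8, c), (26, d, 23, 8, u), (31, t, 34, 37, a), (31, t, 34, 37, q)}.
Selection E = u: {(26, b, 20, 3, u), (26, d, 23, 8, u)}
Projecting to F, D, B, C: {(26, 3, 20, b), (26, 8, 23, d)}
Taking the union: {(21, 7, 27, q), (26, 3, 20, b), (26, 8, 23, d), (37, 10, 27, z), (9, 36, 33, u)}
Projecting to C, D: {(b, 3), (d, 8), (q, 7), (u, 36), (z, 10)}

{(b, 3), (d, 8), (q, 7), (u, 36), (z, 10)}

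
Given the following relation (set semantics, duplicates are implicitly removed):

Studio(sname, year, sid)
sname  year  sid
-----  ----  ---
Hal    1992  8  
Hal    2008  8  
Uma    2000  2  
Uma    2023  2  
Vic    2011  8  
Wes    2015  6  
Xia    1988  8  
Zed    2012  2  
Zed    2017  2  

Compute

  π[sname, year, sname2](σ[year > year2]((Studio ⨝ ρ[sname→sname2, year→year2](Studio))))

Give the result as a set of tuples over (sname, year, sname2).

{(Hal, 1992, Xia), (Hal, 2008, Hal), (Hal, 2008, Xia), (Uma, 2023, Uma), (Uma, 2023, Zed), (Vic, 2011, Hal), (Vic, 2011, Xia), (Zed, 2012, Uma), (Zed, 2017, Uma), (Zed, 2017, Zed)}

ρ[sname→sname2, year→year2]: schema becomes (sname2, year2, sid); tuples unchanged.
Studio ⋈ ρ[sname→sname2, year→year2](Studio) (natural join on sid): {(Hal, 1992, 8, Hal, 1992), (Hal, 1992, 8, Hal, 2008), (Hal, 1992, 8, Vic, 2011), (Hal, 1992, 8, Xia, 1988), (Hal, 2008, 8, Hal, 1992), (Hal, 2008, 8, Hal, 2008), (Hal, 2008, 8, Vic, 2011), (Hal, 2008, 8, Xia, 1988), (Uma, 2000, 2, Uma, 2000), (Uma, 2000, 2, Uma, 2023), (Uma, 2000, 2, Zed, 2012), (Uma, 2000, 2, Zed, 2017), (Uma, 2023, 2, Uma, 2000), (Uma, 2023, 2, Uma, 2023), (Uma, 2023, 2, Zed, 2012), (Uma, 2023, 2, Zed, 2017), (Vic, 2011, 8, Hal, 1992), (Vic, 2011, 8, Hal, 2008), (Vic, 2011, 8, Vic, 2011), (Vic, 2011, 8, Xia, 1988), (Wes, 2015, 6, Wes, 2015), (Xia, 1988, 8, Hal, 1992), (Xia, 1988, 8, Hal, 2008), (Xia, 1988, 8, Vic, 2011), (Xia, 1988, 8, Xia, 1988), (Zed, 2012, 2, Uma, 2000), (Zed, 2012, 2, Uma, 2023), (Zed, 2012, 2, Zed, 2012), (Zed, 2012, 2, Zed, 2017), (Zed, 2017, 2, Uma, 2000), (Zed, 2017, 2, Uma, 2023), (Zed, 2017, 2, Zed, 2012), (Zed, 2017, 2, Zed, 2017)}
Filtering on year > year2 leaves {(Hal, 1992, 8, Xia, 1988), (Hal, 2008, 8, Hal, 1992), (Hal, 2008, 8, Xia, 1988), (Uma, 2023, 2, Uma, 2000), (Uma, 2023, 2, Zed, 2012), (Uma, 2023, 2, Zed, 2017), (Vic, 2011, 8, Hal, 1992), (Vic, 2011, 8, Hal, 2008), (Vic, 2011, 8, Xia, 1988), (Zed, 2012, 2, Uma, 2000), (Zed, 2017, 2, Uma, 2000), (Zed, 2017, 2, Zed, 2012)}.
π[sname, year, sname2]: project onto (sname, year, sname2) (2 duplicate(s) eliminated) → {(Hal, 1992, Xia), (Hal, 2008, Hal), (Hal, 2008, Xia), (Uma, 2023, Uma), (Uma, 2023, Zed), (Vic, 2011, Hal), (Vic, 2011, Xia), (Zed, 2012, Uma), (Zed, 2017, Uma), (Zed, 2017, Zed)}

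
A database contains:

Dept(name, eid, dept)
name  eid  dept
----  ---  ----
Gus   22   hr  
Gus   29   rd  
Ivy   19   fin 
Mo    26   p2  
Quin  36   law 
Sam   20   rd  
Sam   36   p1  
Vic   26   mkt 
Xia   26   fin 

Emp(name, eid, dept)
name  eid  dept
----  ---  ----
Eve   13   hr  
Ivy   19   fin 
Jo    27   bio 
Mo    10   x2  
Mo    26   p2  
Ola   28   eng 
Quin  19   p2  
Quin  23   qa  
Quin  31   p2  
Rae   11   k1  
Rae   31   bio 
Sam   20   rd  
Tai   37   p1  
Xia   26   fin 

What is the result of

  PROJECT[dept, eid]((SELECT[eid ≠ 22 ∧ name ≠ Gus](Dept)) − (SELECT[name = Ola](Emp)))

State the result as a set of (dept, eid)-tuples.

{(fin, 19), (fin, 26), (law, 36), (mkt, 26), (p1, 36), (p2, 26), (rd, 20)}

Selection eid ≠ 22 ∧ name ≠ Gus: {(Ivy, 19, fin), (Mo, 26, p2), (Quin, 36, law), (Sam, 20, rd), (Sam, 36, p1), (Vic, 26, mkt), (Xia, 26, fin)}
Selection name = Ola: {(Ola, 28, eng)}
Difference: {(Ivy, 19, fin), (Mo, 26, p2), (Quin, 36, law), (Sam, 20, rd), (Sam, 36, p1), (Vic, 26, mkt), (Xia, 26, fin)} with {(Ola, 28, eng)} → {(Ivy, 19, fin), (Mo, 26, p2), (Quin, 36, law), (Sam, 20, rd), (Sam, 36, p1), (Vic, 26, mkt), (Xia, 26, fin)}
Keep only column(s) dept, eid: {(fin, 19), (fin, 26), (law, 36), (mkt, 26), (p1, 36), (p2, 26), (rd, 20)}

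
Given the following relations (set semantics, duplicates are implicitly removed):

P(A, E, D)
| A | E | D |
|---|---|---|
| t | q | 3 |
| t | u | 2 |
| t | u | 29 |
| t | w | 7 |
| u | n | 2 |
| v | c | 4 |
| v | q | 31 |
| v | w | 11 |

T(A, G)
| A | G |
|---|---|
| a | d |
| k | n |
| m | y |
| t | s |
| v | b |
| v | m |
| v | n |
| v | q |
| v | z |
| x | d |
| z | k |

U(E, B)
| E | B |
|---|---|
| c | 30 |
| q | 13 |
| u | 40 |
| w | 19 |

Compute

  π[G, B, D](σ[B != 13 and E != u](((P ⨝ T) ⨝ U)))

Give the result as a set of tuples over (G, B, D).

{(b, 19, 11), (b, 30, 4), (m, 19, 11), (m, 30, 4), (n, 19, 11), (n, 30, 4), (q, 19, 11), (q, 30, 4), (s, 19, 7), (z, 19, 11), (z, 30, 4)}

P ⋈ T (natural join on A): {(t, q, 3, s), (t, u, 2, s), (t, u, 29, s), (t, w, 7, s), (v, c, 4, b), (v, c, 4, m), (v, c, 4, n), (v, c, 4, q), (v, c, 4, z), (v, q, 31, b), (v, q, 31, m), (v, q, 31, n), (v, q, 31, q), (v, q, 31, z), (v, w, 11, b), (v, w, 11, m), (v, w, 11, n), (v, w, 11, q), (v, w, 11, z)}
(P ⨝ T) ⋈ U (natural join on E): {(t, q, 3, s, 13), (t, u, 2, s, 40), (t, u, 29, s, 40), (t, w, 7, s, 19), (v, c, 4, b, 30), (v, c, 4, m, 30), (v, c, 4, n, 30), (v, c, 4, q, 30), (v, c, 4, z, 30), (v, q, 31, b, 13), (v, q, 31, m, 13), (v, q, 31, n, 13), (v, q, 31, q, 13), (v, q, 31, z, 13), (v, w, 11, b, 19), (v, w, 11, m, 19), (v, w, 11, n, 19), (v, w, 11, q, 19), (v, w, 11, z, 19)}
Apply σ_{B != 13 and E != u}; surviving tuples: {(t, w, 7, s, 19), (v, c, 4, b, 30), (v, c, 4, m, 30), (v, c, 4, n, 30), (v, c, 4, q, 30), (v, c, 4, z, 30), (v, w, 11, b, 19), (v, w, 11, m, 19), (v, w, 11, n, 19), (v, w, 11, q, 19), (v, w, 11, z, 19)}
Projecting to G, B, D: {(b, 19, 11), (b, 30, 4), (m, 19, 11), (m, 30, 4), (n, 19, 11), (n, 30, 4), (q, 19, 11), (q, 30, 4), (s, 19, 7), (z, 19, 11), (z, 30, 4)}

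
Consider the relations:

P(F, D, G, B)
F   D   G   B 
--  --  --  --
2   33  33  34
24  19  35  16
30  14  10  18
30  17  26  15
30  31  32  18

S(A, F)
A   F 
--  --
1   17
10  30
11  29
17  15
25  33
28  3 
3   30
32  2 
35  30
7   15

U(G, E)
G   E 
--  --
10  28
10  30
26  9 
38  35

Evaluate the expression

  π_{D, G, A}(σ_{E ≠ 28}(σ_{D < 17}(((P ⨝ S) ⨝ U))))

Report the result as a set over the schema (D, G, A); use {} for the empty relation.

{(14, 10, 10), (14, 10, 3), (14, 10, 35)}

P ⋈ S (natural join on F): {(2, 33, 33, 34, 32), (30, 14, 10, 18, 10), (30, 14, 10, 18, 3), (30, 14, 10, 18, 35), (30, 17, 26, 15, 10), (30, 17, 26, 15, 3), (30, 17, 26, 15, 35), (30, 31, 32, 18, 10), (30, 31, 32, 18, 3), (30, 31, 32, 18, 35)}
(P ⨝ S) ⋈ U (natural join on G): {(30, 14, 10, 18, 10, 28), (30, 14, 10, 18, 10, 30), (30, 14, 10, 18, 3, 28), (30, 14, 10, 18, 3, 30), (30, 14, 10, 18, 35, 28), (30, 14, 10, 18, 35, 30), (30, 17, 26, 15, 10, 9), (30, 17, 26, 15, 3, 9), (30, 17, 26, 15, 35, 9)}
Selection D < 17: {(30, 14, 10, 18, 10, 28), (30, 14, 10, 18, 10, 30), (30, 14, 10, 18, 3, 28), (30, 14, 10, 18, 3, 30), (30, 14, 10, 18, 35, 28), (30, 14, 10, 18, 35, 30)}
Selection E ≠ 28: {(30, 14, 10, 18, 10, 30), (30, 14, 10, 18, 3, 30), (30, 14, 10, 18, 35, 30)}
Keep only column(s) D, G, A: {(14, 10, 10), (14, 10, 3), (14, 10, 35)}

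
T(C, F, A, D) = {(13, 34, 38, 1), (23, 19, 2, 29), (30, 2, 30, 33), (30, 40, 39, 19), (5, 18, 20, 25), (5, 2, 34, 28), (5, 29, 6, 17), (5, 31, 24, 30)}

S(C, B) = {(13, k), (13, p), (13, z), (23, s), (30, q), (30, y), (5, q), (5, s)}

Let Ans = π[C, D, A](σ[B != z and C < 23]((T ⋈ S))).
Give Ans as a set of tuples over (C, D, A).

{(13, 1, 38), (5, 17, 6), (5, 25, 20), (5, 28, 34), (5, 30, 24)}

Natural join on C: {(13, 34, 38, 1, k), (13, 34, 38, 1, p), (13, 34, 38, 1, z), (23, 19, 2, 29, s), (30, 2, 30, 33, q), (30, 2, 30, 33, y), (30, 40, 39, 19, q), (30, 40, 39, 19, y), (5, 18, 20, 25, q), (5, 18, 20, 25, s), (5, 2, 34, 28, q), (5, 2, 34, 28, s), (5, 29, 6, 17, q), (5, 29, 6, 17, s), (5, 31, 24, 30, q), (5, 31, 24, 30, s)}
σ[B != z and C < 23]: keep tuples satisfying B != z and C < 23 → {(13, 34, 38, 1, k), (13, 34, 38, 1, p), (5, 18, 20, 25, q), (5, 18, 20, 25, s), (5, 2, 34, 28, q), (5, 2, 34, 28, s), (5, 29, 6, 17, q), (5, 29, 6, 17, s), (5, 31, 24, 30, q), (5, 31, 24, 30, s)}
π[C, D, A]: project onto (C, D, A) (5 duplicate(s) eliminated) → {(13, 1, 38), (5, 17, 6), (5, 25, 20), (5, 28, 34), (5, 30, 24)}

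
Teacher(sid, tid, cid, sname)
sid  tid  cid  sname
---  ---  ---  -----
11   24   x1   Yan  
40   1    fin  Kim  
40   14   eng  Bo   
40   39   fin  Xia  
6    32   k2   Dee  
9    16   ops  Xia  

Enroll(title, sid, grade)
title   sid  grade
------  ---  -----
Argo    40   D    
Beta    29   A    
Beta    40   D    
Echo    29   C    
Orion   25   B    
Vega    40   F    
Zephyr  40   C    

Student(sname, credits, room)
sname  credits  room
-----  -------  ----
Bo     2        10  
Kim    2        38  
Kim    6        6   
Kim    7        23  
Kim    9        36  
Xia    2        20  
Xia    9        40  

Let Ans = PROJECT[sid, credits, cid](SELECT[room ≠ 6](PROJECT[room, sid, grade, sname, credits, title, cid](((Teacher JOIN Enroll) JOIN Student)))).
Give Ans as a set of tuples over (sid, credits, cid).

Teacher ⋈ Enroll (natural join on sid): {(40, 1, fin, Kim, Argo, D), (40, 1, fin, Kim, Beta, D), (40, 1, fin, Kim, Vega, F), (40, 1, fin, Kim, Zephyr, C), (40, 14, eng, Bo, Argo, D), (40, 14, eng, Bo, Beta, D), (40, 14, eng, Bo, Vega, F), (40, 14, eng, Bo, Zephyr, C), (40, 39, fin, Xia, Argo, D), (40, 39, fin, Xia, Beta, D), (40, 39, fin, Xia, Vega, F), (40, 39, fin, Xia, Zephyr, C)}
(Teacher JOIN Enroll) ⋈ Student (natural join on sname): {(40, 1, fin, Kim, Argo, D, 2, 38), (40, 1, fin, Kim, Argo, D, 6, 6), (40, 1, fin, Kim, Argo, D, 7, 23), (40, 1, fin, Kim, Argo, D, 9, 36), (40, 1, fin, Kim, Beta, D, 2, 38), (40, 1, fin, Kim, Beta, D, 6, 6), (40, 1, fin, Kim, Beta, D, 7, 23), (40, 1, fin, Kim, Beta, D, 9, 36), (40, 1, fin, Kim, Vega, F, 2, 38), (40, 1, fin, Kim, Vega, F, 6, 6), (40, 1, fin, Kim, Vega, F, 7, 23), (40, 1, fin, Kim, Vega, F, 9, 36), (40, 1, fin, Kim, Zephyr, C, 2, 38), (40, 1, fin, Kim, Zephyr, C, 6, 6), (40, 1, fin, Kim, Zephyr, C, 7, 23), (40, 1, fin, Kim, Zephyr, C, 9, 36), (40, 14, eng, Bo, Argo, D, 2, 10), (40, 14, eng, Bo, Beta, D, 2, 10), (40, 14, eng, Bo, Vega, F, 2, 10), (40, 14, eng, Bo, Zephyr, C, 2, 10), (40, 39, fin, Xia, Argo, D, 2, 20), (40, 39, fin, Xia, Argo, D, 9, 40), (40, 39, fin, Xia, Beta, D, 2, 20), (40, 39, fin, Xia, Beta, D, 9, 40), (40, 39, fin, Xia, Vega, F, 2, 20), (40, 39, fin, Xia, Vega, F, 9, 40), (40, 39, fin, Xia, Zephyr, C, 2, 20), (40, 39, fin, Xia, Zephyr, C, 9, 40)}
π[room, sid, grade, sname, credits, title, cid]: project onto (room, sid, grade, sname, credits, title, cid) → {(10, 40, C, Bo, 2, Zephyr, eng), (10, 40, D, Bo, 2, Argo, eng), (10, 40, D, Bo, 2, Beta, eng), (10, 40, F, Bo, 2, Vega, eng), (20, 40, C, Xia, 2, Zephyr, fin), (20, 40, D, Xia, 2, Argo, fin), (20, 40, D, Xia, 2, Beta, fin), (20, 40, F, Xia, 2, Vega, fin), (23, 40, C, Kim, 7, Zephyr, fin), (23, 40, D, Kim, 7, Argo, fin), (23, 40, D, Kim, 7, Beta, fin), (23, 40, F, Kim, 7, Vega, fin), (36, 40, C, Kim, 9, Zephyr, fin), (36, 40, D, Kim, 9, Argo, fin), (36, 40, D, Kim, 9, Beta, fin), (36, 40, F, Kim, 9, Vega, fin), (38, 40, C, Kim, 2, Zephyr, fin), (38, 40, D, Kim, 2, Argo, fin), (38, 40, D, Kim, 2, Beta, fin), (38, 40, F, Kim, 2, Vega, fin), (40, 40, C, Xia, 9, Zephyr, fin), (40, 40, D, Xia, 9, Argo, fin), (40, 40, D, Xia, 9, Beta, fin), (40, 40, F, Xia, 9, Vega, fin), (6, 40, C, Kim, 6, Zephyr, fin), (6, 40, D, Kim, 6, Argo, fin), (6, 40, D, Kim, 6, Beta, fin), (6, 40, F, Kim, 6, Vega, fin)}
Apply σ_{room ≠ 6}; surviving tuples: {(10, 40, C, Bo, 2, Zephyr, eng), (10, 40, D, Bo, 2, Argo, eng), (10, 40, D, Bo, 2, Beta, eng), (10, 40, F, Bo, 2, Vega, eng), (20, 40, C, Xia, 2, Zephyr, fin), (20, 40, D, Xia, 2, Argo, fin), (20, 40, D, Xia, 2, Beta, fin), (20, 40, F, Xia, 2, Vega, fin), (23, 40, C, Kim, 7, Zephyr, fin), (23, 40, D, Kim, 7, Argo, fin), (23, 40, D, Kim, 7, Beta, fin), (23, 40, F, Kim, 7, Vega, fin), (36, 40, C, Kim, 9, Zephyr, fin), (36, 40, D, Kim, 9, Argo, fin), (36, 40, D, Kim, 9, Beta, fin), (36, 40, F, Kim, 9, Vega, fin), (38, 40, C, Kim, 2, Zephyr, fin), (38, 40, D, Kim, 2, Argo, fin), (38, 40, D, Kim, 2, Beta, fin), (38, 40, F, Kim, 2, Vega, fin), (40, 40, C, Xia, 9, Zephyr, fin), (40, 40, D, Xia, 9, Argo, fin), (40, 40, D, Xia, 9, Beta, fin), (40, 40, F, Xia, 9, Vega, fin)}
π[sid, credits, cid]: project onto (sid, credits, cid) (20 duplicate(s) eliminated) → {(40, 2, eng), (40, 2, fin), (40, 7, fin), (40, 9, fin)}

{(40, 2, eng), (40, 2, fin), (40, 7, fin), (40, 9, fin)}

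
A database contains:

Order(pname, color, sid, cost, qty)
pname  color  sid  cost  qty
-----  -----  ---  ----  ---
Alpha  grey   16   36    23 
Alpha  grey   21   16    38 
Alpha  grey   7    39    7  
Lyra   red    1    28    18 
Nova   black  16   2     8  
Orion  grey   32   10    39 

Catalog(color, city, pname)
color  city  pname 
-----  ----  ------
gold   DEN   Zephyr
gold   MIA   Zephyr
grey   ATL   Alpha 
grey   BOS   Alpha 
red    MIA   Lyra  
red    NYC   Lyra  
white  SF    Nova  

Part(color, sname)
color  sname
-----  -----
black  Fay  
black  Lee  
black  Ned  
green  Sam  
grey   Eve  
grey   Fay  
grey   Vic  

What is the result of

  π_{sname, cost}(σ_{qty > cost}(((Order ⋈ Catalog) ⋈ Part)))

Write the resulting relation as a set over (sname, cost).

{(Eve, 16), (Fay, 16), (Vic, 16)}

Joining Order and Catalog on pname, color yields {(Alpha, grey, 16, 36, 23, ATL), (Alpha, grey, 16, 36, 23, BOS), (Alpha, grey, 21, 16, 38, ATL), (Alpha, grey, 21, 16, 38, BOS), (Alpha, grey, 7, 39, 7, ATL), (Alpha, grey, 7, 39, 7, BOS), (Lyra, red, 1, 28, 18, MIA), (Lyra, red, 1, 28, 18, NYC)}.
Joining (Order ⋈ Catalog) and Part on color yields {(Alpha, grey, 16, 36, 23, ATL, Eve), (Alpha, grey, 16, 36, 23, ATL, Fay), (Alpha, grey, 16, 36, 23, ATL, Vic), (Alpha, grey, 16, 36, 23, BOS, Eve), (Alpha, grey, 16, 36, 23, BOS, Fay), (Alpha, grey, 16, 36, 23, BOS, Vic), (Alpha, grey, 21, 16, 38, ATL, Eve), (Alpha, grey, 21, 16, 38, ATL, Fay), (Alpha, grey, 21, 16, 38, ATL, Vic), (Alpha, grey, 21, 16, 38, BOS, Eve), (Alpha, grey, 21, 16, 38, BOS, Fay), (Alpha, grey, 21, 16, 38, BOS, Vic), (Alpha, grey, 7, 39, 7, ATL, Eve), (Alpha, grey, 7, 39, 7, ATL, Fay), (Alpha, grey, 7, 39, 7, ATL, Vic), (Alpha, grey, 7, 39, 7, BOS, Eve), (Alpha, grey, 7, 39, 7, BOS, Fay), (Alpha, grey, 7, 39, 7, BOS, Vic)}.
Filtering on qty > cost leaves {(Alpha, grey, 21, 16, 38, ATL, Eve), (Alpha, grey, 21, 16, 38, ATL, Fay), (Alpha, grey, 21, 16, 38, ATL, Vic), (Alpha, grey, 21, 16, 38, BOS, Eve), (Alpha, grey, 21, 16, 38, BOS, Fay), (Alpha, grey, 21, 16, 38, BOS, Vic)}.
Projecting to sname, cost (3 duplicate(s) eliminated): {(Eve, 16), (Fay, 16), (Vic, 16)}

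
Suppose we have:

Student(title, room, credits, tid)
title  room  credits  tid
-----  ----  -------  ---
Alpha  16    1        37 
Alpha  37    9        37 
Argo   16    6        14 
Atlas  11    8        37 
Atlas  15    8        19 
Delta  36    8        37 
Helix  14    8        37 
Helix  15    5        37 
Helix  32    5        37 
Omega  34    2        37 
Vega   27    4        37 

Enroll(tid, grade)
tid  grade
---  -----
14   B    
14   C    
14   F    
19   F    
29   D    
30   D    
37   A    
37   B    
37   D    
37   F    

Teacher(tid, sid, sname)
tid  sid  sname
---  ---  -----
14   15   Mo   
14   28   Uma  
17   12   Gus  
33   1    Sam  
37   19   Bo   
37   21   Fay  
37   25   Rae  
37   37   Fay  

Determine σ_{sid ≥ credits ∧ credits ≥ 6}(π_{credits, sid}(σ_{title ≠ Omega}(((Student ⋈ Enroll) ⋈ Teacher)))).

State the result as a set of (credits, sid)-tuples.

{(6, 15), (6, 28), (8, 19), (8, 21), (8, 25), (8, 37), (9, 19), (9, 21), (9, 25), (9, 37)}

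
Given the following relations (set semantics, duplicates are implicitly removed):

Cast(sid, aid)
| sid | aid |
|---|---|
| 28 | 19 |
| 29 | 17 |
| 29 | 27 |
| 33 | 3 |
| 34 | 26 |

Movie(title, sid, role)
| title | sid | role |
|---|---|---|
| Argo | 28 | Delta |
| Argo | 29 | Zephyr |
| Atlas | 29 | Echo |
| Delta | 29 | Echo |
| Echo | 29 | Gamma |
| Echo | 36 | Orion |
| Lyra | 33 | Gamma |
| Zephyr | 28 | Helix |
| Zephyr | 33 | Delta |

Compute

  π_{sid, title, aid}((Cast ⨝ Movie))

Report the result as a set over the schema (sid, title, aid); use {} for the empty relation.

{(28, Argo, 19), (28, Zephyr, 19), (29, Argo, 17), (29, Argo, 27), (29, Atlas, 17), (29, Atlas, 27), (29, Delta, 17), (29, Delta, 27), (29, Echo, 17), (29, Echo, 27), (33, Lyra, 3), (33, Zephyr, 3)}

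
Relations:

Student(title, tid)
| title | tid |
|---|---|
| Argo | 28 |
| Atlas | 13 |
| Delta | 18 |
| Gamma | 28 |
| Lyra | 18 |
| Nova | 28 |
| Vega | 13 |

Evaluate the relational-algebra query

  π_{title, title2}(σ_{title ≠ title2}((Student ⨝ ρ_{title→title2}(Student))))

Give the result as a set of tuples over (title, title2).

ρ[title→title2]: schema becomes (title2, tid); tuples unchanged.
Natural join on tid: {(Argo, 28, Argo), (Argo, 28, Gamma), (Argo, 28, Nova), (Atlas, 13, Atlas), (Atlas, 13, Vega), (Delta, 18, Delta), (Delta, 18, Lyra), (Gamma, 28, Argo), (Gamma, 28, Gamma), (Gamma, 28, Nova), (Lyra, 18, Delta), (Lyra, 18, Lyra), (Nova, 28, Argo), (Nova, 28, Gamma), (Nova, 28, Nova), (Vega, 13, Atlas), (Vega, 13, Vega)}
Filtering on title ≠ title2 leaves {(Argo, 28, Gamma), (Argo, 28, Nova), (Atlas, 13, Vega), (Delta, 18, Lyra), (Gamma, 28, Argo), (Gamma, 28, Nova), (Lyra, 18, Delta), (Nova, 28, Argo), (Nova, 28, Gamma), (Vega, 13, Atlas)}.
π_{title, title2} gives {(Argo, Gamma), (Argo, Nova), (Atlas, Vega), (Delta, Lyra), (Gamma, Argo), (Gamma, Nova), (Lyra, Delta), (Nova, Argo), (Nova, Gamma), (Vega, Atlas)}.

{(Argo, Gamma), (Argo, Nova), (Atlas, Vega), (Delta, Lyra), (Gamma, Argo), (Gamma, Nova), (Lyra, Delta), (Nova, Argo), (Nova, Gamma), (Vega, Atlas)}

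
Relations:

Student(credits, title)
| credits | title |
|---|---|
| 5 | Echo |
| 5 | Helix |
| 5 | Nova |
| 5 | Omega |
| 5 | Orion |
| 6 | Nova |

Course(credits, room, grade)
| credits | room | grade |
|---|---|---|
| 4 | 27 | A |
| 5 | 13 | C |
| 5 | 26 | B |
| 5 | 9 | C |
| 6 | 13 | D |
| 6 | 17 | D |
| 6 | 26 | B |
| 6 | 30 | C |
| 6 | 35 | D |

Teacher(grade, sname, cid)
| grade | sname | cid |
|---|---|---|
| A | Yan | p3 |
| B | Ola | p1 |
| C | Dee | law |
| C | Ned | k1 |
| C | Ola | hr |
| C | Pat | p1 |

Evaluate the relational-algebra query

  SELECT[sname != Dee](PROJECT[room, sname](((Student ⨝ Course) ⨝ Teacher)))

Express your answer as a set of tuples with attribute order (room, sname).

{(13, Ned), (13, Ola), (13, Pat), (26, Ola), (30, Ned), (30, Ola), (30, Pat), (9, Ned), (9, Ola), (9, Pat)}

Joining Student and Course on credits yields {(5, Echo, 13, C), (5, Echo, 26, B), (5, Echo, 9, C), (5, Helix, 13, C), (5, Helix, 26, B), (5, Helix, 9, C), (5, Nova, 13, C), (5, Nova, 26, B), (5, Nova, 9, C), (5, Omega, 13, C), (5, Omega, 26, B), (5, Omega, 9, C), (5, Orion, 13, C), (5, Orion, 26, B), (5, Orion, 9, C), (6, Nova, 13, D), (6, Nova, 17, D), (6, Nova, 26, B), (6, Nova, 30, C), (6, Nova, 35, D)}.
Joining (Student ⨝ Course) and Teacher on grade yields {(5, Echo, 13, C, Dee, law), (5, Echo, 13, C, Ned, k1), (5, Echo, 13, C, Ola, hr), (5, Echo, 13, C, Pat, p1), (5, Echo, 26, B, Ola, p1), (5, Echo, 9, C, Dee, law), (5, Echo, 9, C, Ned, k1), (5, Echo, 9, C, Ola, hr), (5, Echo, 9, C, Pat, p1), (5, Helix, 13, C, Dee, law), (5, Helix, 13, C, Ned, k1), (5, Helix, 13, C, Ola, hr), (5, Helix, 13, C, Pat, p1), (5, Helix, 26, B, Ola, p1), (5, Helix, 9, C, Dee, law), (5, Helix, 9, C, Ned, k1), (5, Helix, 9, C, Ola, hr), (5, Helix, 9, C, Pat, p1), (5, Nova, 13, C, Dee, law), (5, Nova, 13, C, Ned, k1), (5, Nova, 13, C, Ola, hr), (5, Nova, 13, C, Pat, p1), (5, Nova, 26, B, Ola, p1), (5, Nova, 9, C, Dee, law), (5, Nova, 9, C, Ned, k1), (5, Nova, 9, C, Ola, hr), (5, Nova, 9, C, Pat, p1), (5, Omega, 13, C, Dee, law), (5, Omega, 13, C, Ned, k1), (5, Omega, 13, C, Ola, hr), (5, Omega, 13, C, Pat, p1), (5, Omega, 26, B, Ola, p1), (5, Omega, 9, C, Dee, law), (5, Omega, 9, C, Ned, k1), (5, Omega, 9, C, Ola, hr), (5, Omega, 9, C, Pat, p1), (5, Orion, 13, C, Dee, law), (5, Orion, 13, C, Ned, k1), (5, Orion, 13, C, Ola, hr), (5, Orion, 13, C, Pat, p1), (5, Orion, 26, B, Ola, p1), (5, Orion, 9, C, Dee, law), (5, Orion, 9, C, Ned, k1), (5, Orion, 9, C, Ola, hr), (5, Orion, 9, C, Pat, p1), (6, Nova, 26, B, Ola, p1), (6, Nova, 30, C, Dee, law), (6, Nova, 30, C, Ned, k1), (6, Nova, 30, C, Ola, hr), (6, Nova, 30, C, Pat, p1)}.
Projecting to room, sname (37 duplicate(s) eliminated): {(13, Dee), (13, Ned), (13, Ola), (13, Pat), (26, Ola), (30, Dee), (30, Ned), (30, Ola), (30, Pat), (9, Dee), (9, Ned), (9, Ola), (9, Pat)}
σ[sname != Dee]: keep tuples satisfying sname != Dee → {(13, Ned), (13, Ola), (13, Pat), (26, Ola), (30, Ned), (30, Ola), (30, Pat), (9, Ned), (9, Ola), (9, Pat)}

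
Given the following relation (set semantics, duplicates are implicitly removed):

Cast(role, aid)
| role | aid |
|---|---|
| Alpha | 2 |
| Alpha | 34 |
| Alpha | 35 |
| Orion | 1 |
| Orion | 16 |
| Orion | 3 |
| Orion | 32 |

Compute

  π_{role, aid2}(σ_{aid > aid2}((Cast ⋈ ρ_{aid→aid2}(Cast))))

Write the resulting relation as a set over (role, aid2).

ρ[aid→aid2]: schema becomes (role, aid2); tuples unchanged.
Cast ⋈ ρ_{aid→aid2}(Cast) (natural join on role): {(Alpha, 2, 2), (Alpha, 2, 34), (Alpha, 2, 35), (Alpha, 34, 2), (Alpha, 34, 34), (Alpha, 34, 35), (Alpha, 35, 2), (Alpha, 35, 34), (Alpha, 35, 35), (Orion, 1, 1), (Orion, 1, 16), (Orion, 1, 3), (Orion, 1, 32), (Orion, 16, 1), (Orion, 16, 16), (Orion, 16, 3), (Orion, 16, 32), (Orion, 3, 1), (Orion, 3, 16), (Orion, 3, 3), (Orion, 3, 32), (Orion, 32, 1), (Orion, 32, 16), (Orion, 32, 3), (Orion, 32, 32)}
σ[aid > aid2]: keep tuples satisfying aid > aid2 → {(Alpha, 34, 2), (Alpha, 35, 2), (Alpha, 35, 34), (Orion, 16, 1), (Orion, 16, 3), (Orion, 3, 1), (Orion, 32, 1), (Orion, 32, 16), (Orion, 32, 3)}
π_{role, aid2} gives {(Alpha, 2), (Alpha, 34), (Orion, 1), (Orion, 16), (Orion, 3)} (4 duplicate(s) eliminated).

{(Alpha, 2), (Alpha, 34), (Orion, 1), (Orion, 16), (Orion, 3)}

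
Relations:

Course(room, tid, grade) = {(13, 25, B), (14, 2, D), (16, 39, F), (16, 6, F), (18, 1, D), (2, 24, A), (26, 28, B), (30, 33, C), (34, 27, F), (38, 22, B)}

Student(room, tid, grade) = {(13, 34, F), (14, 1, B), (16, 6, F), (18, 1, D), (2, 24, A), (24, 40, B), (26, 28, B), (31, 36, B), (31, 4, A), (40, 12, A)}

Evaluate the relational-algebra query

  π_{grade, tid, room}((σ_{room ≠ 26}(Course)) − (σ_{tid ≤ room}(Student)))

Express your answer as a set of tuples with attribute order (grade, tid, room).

σ[room ≠ 26]: keep tuples satisfying room ≠ 26 → {(13, 25, B), (14, 2, D), (16, 39, F), (16, 6, F), (18, 1, D), (2, 24, A), (30, 33, C), (34, 27, F), (38, 22, B)}
σ[tid ≤ room]: keep tuples satisfying tid ≤ room → {(14, 1, B), (16, 6, F), (18, 1, D), (31, 4, A), (40, 12, A)}
Taking the difference: {(13, 25, B), (14, 2, D), (16, 39, F), (2, 24, A), (30, 33, C), (34, 27, F), (38, 22, B)}
π[grade, tid, room]: project onto (grade, tid, room) → {(A, 24, 2), (B, 22, 38), (B, 25, 13), (C, 33, 30), (D, 2, 14), (F, 27, 34), (F, 39, 16)}

{(A, 24, 2), (B, 22, 38), (B, 25, 13), (C, 33, 30), (D, 2, 14), (F, 27, 34), (F, 39, 16)}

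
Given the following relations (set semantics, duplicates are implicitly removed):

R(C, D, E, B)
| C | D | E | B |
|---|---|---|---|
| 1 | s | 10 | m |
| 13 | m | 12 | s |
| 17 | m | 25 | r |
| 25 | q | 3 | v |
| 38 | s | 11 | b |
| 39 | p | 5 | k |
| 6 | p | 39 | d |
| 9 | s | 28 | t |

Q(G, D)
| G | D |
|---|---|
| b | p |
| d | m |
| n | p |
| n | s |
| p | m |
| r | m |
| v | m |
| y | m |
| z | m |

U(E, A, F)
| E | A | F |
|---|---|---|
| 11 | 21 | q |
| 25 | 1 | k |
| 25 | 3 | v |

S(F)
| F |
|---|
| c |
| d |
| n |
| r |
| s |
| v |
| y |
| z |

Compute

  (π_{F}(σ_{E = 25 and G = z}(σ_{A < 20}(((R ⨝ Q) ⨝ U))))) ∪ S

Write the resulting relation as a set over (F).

Joining R and Q on D yields {(1, s, 10, m, n), (13, m, 12, s, d), (13, m, 12, s, p), (13, m, 12, s, r), (13, m, 12, s, v), (13, m, 12, s, y), (13, m, 12, s, z), (17, m, 25, r, d), (17, m, 25, r, p), (17, m, 25, r, r), (17, m, 25, r, v), (17, m, 25, r, y), (17, m, 25, r, z), (38, s, 11, b, n), (39, p, 5, k, b), (39, p, 5, k, n), (6, p, 39, d, b), (6, p, 39, d, n), (9, s, 28, t, n)}.
Joining (R ⨝ Q) and U on E yields {(17, m, 25, r, d, 1, k), (17, m, 25, r, d, 3, v), (17, m, 25, r, p, 1, k), (17, m, 25, r, p, 3, v), (17, m, 25, r, r, 1, k), (17, m, 25, r, r, 3, v), (17, m, 25, r, v, 1, k), (17, m, 25, r, v, 3, v), (17, m, 25, r, y, 1, k), (17, m, 25, r, y, 3, v), (17, m, 25, r, z, 1, k), (17, m, 25, r, z, 3, v), (38, s, 11, b, n, 21, q)}.
Selection A < 20: {(17, m, 25, r, d, 1, k), (17, m, 25, r, d, 3, v), (17, m, 25, r, p, 1, k), (17, m, 25, r, p, 3, v), (17, m, 25, r, r, 1, k), (17, m, 25, r, r, 3, v), (17, m, 25, r, v, 1, k), (17, m, 25, r, v, 3, v), (17, m, 25, r, y, 1, k), (17, m, 25, r, y, 3, v), (17, m, 25, r, z, 1, k), (17, m, 25, r, z, 3, v)}
Selection E = 25 and G = z: {(17, m, 25, r, z, 1, k), (17, m, 25, r, z, 3, v)}
π[F]: project onto (F) → {k, v}
Taking the union: {c, d, k, n, r, s, v, y, z}

{c, d, k, n, r, s, v, y, z}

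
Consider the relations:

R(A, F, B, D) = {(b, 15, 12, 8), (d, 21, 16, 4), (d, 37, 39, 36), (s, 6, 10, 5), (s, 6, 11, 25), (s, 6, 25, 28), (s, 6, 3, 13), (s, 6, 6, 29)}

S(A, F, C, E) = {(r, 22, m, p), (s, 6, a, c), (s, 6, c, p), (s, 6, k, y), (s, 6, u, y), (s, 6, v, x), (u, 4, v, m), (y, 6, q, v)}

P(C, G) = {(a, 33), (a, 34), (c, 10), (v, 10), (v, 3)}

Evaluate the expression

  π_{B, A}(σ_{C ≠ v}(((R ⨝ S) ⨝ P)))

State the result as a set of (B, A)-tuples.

{(10, s), (11, s), (25, s), (3, s), (6, s)}

Natural join on A, F: {(s, 6, 10, 5, a, c), (s, 6, 10, 5, c, p), (s, 6, 10, 5, k, y), (s, 6, 10, 5, u, y), (s, 6, 10, 5, v, x), (s, 6, 11, 25, a, c), (s, 6, 11, 25, c, p), (s, 6, 11, 25, k, y), (s, 6, 11, 25, u, y), (s, 6, 11, 25, v, x), (s, 6, 25, 28, a, c), (s, 6, 25, 28, c, p), (s, 6, 25, 28, k, y), (s, 6, 25, 28, u, y), (s, 6, 25, 28, v, x), (s, 6, 3, 13, a, c), (s, 6, 3, 13, c, p), (s, 6, 3, 13, k, y), (s, 6, 3, 13, u, y), (s, 6, 3, 13, v, x), (s, 6, 6, 29, a, c), (s, 6, 6, 29, c, p), (s, 6, 6, 29, k, y), (s, 6, 6, 29, u, y), (s, 6, 6, 29, v, x)}
Natural join on C: {(s, 6, 10, 5, a, c, 33), (s, 6, 10, 5, a, c, 34), (s, 6, 10, 5, c, p, 10), (s, 6, 10, 5, v, x, 10), (s, 6, 10, 5, v, x, 3), (s, 6, 11, 25, a, c, 33), (s, 6, 11, 25, a, c, 34), (s, 6, 11, 25, c, p, 10), (s, 6, 11, 25, v, x, 10), (s, 6, 11, 25, v, x, 3), (s, 6, 25, 28, a, c, 33), (s, 6, 25, 28, a, c, 34), (s, 6, 25, 28, c, p, 10), (s, 6, 25, 28, v, x, 10), (s, 6, 25, 28, v, x, 3), (s, 6, 3, 13, a, c, 33), (s, 6, 3, 13, a, c, 34), (s, 6, 3, 13, c, p, 10), (s, 6, 3, 13, v, x, 10), (s, 6, 3, 13, v, x, 3), (s, 6, 6, 29, a, c, 33), (s, 6, 6, 29, a, c, 34), (s, 6, 6, 29, c, p, 10), (s, 6, 6, 29, v, x, 10), (s, 6, 6, 29, v, x, 3)}
σ[C ≠ v]: keep tuples satisfying C ≠ v → {(s, 6, 10, 5, a, c, 33), (s, 6, 10, 5, a, c, 34), (s, 6, 10, 5, c, p, 10), (s, 6, 11, 25, a, c, 33), (s, 6, 11, 25, a, c, 34), (s, 6, 11, 25, c, p, 10), (s, 6, 25, 28, a, c, 33), (s, 6, 25, 28, a, c, 34), (s, 6, 25, 28, c, p, 10), (s, 6, 3, 13, a, c, 33), (s, 6, 3, 13, a, c, 34), (s, 6, 3, 13, c, p, 10), (s, 6, 6, 29, a, c, 33), (s, 6, 6, 29, a, c, 34), (s, 6, 6, 29, c, p, 10)}
Keep only column(s) B, A (10 duplicate(s) eliminated): {(10, s), (11, s), (25, s), (3, s), (6, s)}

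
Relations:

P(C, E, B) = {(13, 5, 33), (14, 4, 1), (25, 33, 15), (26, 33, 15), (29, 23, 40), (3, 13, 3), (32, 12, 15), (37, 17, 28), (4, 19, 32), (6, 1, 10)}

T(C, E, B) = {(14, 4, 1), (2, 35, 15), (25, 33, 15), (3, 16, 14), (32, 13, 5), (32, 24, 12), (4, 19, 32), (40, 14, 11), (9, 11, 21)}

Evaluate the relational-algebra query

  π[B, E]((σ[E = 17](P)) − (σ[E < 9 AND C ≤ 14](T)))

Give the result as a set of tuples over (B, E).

{(28, 17)}

Apply σ_{E = 17}; surviving tuples: {(37, 17, 28)}
Apply σ_{E < 9 AND C ≤ 14}; surviving tuples: {(14, 4, 1)}
Difference: {(37, 17, 28)} with {(14, 4, 1)} → {(37, 17, 28)}
π_{B, E} gives {(28, 17)}.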